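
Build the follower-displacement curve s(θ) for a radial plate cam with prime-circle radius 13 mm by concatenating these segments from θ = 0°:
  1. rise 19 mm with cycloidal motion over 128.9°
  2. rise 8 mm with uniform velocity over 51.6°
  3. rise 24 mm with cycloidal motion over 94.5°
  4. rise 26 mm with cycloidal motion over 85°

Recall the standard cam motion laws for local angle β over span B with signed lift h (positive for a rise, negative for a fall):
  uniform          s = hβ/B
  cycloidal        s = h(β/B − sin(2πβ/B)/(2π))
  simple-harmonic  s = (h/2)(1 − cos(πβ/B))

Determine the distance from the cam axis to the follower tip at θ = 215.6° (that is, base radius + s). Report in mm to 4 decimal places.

seg 1 [0°–128.9°] cycloidal, h=19: full span → s += 19 → s = 19.0000
seg 2 [128.9°–180.5°] uniform, h=8: full span → s += 8 → s = 27.0000
seg 3 [180.5°–275°] cycloidal, h=24: θ=215.6° here. β=35.1, B=94.5. 24·(0.3714 − sin(2π·0.3714)/(2π)) = 6.1534 → s = 33.1534
radial distance = base radius + s = 13 + 33.1534 = 46.1534

46.1534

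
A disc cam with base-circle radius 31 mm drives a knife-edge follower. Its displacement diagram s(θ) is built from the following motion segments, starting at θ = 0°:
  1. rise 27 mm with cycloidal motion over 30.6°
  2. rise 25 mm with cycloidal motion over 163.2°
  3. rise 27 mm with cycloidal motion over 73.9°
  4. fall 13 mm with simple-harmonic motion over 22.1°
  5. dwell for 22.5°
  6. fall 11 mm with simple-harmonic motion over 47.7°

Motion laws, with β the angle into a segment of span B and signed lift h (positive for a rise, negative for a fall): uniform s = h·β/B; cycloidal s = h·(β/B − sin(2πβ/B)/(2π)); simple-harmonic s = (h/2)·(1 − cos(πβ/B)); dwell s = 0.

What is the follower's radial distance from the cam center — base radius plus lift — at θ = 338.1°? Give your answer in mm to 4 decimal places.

seg 1 [0°–30.6°] cycloidal, h=27: full span → s += 27 → s = 27.0000
seg 2 [30.6°–193.8°] cycloidal, h=25: full span → s += 25 → s = 52.0000
seg 3 [193.8°–267.7°] cycloidal, h=27: full span → s += 27 → s = 79.0000
seg 4 [267.7°–289.8°] simple-harmonic, h=-13: full span → s += -13 → s = 66.0000
seg 5 [289.8°–312.3°] dwell: s stays 66.0000
seg 6 [312.3°–360°] simple-harmonic, h=-11: θ=338.1° here. β=25.8, B=47.7. -11/2·(1 − cos(π·0.5409)) = -6.2044 → s = 59.7956
radial distance = base radius + s = 31 + 59.7956 = 90.7956

90.7956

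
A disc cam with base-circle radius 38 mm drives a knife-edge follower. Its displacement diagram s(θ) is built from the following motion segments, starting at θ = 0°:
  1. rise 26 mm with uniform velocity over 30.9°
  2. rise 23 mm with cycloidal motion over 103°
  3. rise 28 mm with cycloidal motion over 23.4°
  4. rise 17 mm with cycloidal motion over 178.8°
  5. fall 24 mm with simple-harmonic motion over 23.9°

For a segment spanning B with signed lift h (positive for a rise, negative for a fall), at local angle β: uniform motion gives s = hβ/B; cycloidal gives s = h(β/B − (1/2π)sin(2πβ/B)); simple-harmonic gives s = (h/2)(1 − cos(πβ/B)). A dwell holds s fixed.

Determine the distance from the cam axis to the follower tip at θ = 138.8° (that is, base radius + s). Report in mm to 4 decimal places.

seg 1 [0°–30.9°] uniform, h=26: full span → s += 26 → s = 26.0000
seg 2 [30.9°–133.9°] cycloidal, h=23: full span → s += 23 → s = 49.0000
seg 3 [133.9°–157.3°] cycloidal, h=28: θ=138.8° here. β=4.9, B=23.4. 28·(0.2094 − sin(2π·0.2094)/(2π)) = 1.5511 → s = 50.5511
radial distance = base radius + s = 38 + 50.5511 = 88.5511

88.5511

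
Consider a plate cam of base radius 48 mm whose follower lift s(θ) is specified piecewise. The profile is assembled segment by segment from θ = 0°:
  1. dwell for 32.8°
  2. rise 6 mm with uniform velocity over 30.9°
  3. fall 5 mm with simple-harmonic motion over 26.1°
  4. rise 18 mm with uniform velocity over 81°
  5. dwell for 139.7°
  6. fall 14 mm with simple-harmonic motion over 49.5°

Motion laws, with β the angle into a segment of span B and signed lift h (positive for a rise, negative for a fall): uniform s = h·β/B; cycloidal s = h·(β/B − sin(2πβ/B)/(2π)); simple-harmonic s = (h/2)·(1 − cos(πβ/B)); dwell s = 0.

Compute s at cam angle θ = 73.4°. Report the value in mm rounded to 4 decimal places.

seg 1 [0°–32.8°] dwell: s stays 0.0000
seg 2 [32.8°–63.7°] uniform, h=6: full span → s += 6 → s = 6.0000
seg 3 [63.7°–89.8°] simple-harmonic, h=-5: θ=73.4° here. β=9.7, B=26.1. -5/2·(1 − cos(π·0.3716)) = -1.5190 → s = 4.4810

4.4810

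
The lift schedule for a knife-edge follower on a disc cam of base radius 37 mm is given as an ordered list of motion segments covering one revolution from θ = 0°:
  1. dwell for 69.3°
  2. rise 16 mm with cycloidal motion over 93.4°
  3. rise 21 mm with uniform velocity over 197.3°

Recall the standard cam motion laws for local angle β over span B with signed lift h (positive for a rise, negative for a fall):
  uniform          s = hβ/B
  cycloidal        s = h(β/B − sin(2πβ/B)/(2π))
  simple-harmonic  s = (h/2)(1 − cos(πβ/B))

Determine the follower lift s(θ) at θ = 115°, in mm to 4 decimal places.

seg 1 [0°–69.3°] dwell: s stays 0.0000
seg 2 [69.3°–162.7°] cycloidal, h=16: θ=115° here. β=45.7, B=93.4. 16·(0.4893 − sin(2π·0.4893)/(2π)) = 7.6575 → s = 7.6575

7.6575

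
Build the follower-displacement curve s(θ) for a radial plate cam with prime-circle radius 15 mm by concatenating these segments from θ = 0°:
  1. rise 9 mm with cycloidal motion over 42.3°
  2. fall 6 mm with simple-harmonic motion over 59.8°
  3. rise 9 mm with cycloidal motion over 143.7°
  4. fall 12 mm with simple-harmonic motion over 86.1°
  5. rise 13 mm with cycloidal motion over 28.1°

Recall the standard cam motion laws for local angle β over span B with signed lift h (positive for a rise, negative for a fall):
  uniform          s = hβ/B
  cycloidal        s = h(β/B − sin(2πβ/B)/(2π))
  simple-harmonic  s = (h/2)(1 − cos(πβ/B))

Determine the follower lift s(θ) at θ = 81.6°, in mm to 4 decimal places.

seg 1 [0°–42.3°] cycloidal, h=9: full span → s += 9 → s = 9.0000
seg 2 [42.3°–102.1°] simple-harmonic, h=-6: θ=81.6° here. β=39.3, B=59.8. -6/2·(1 − cos(π·0.6572)) = -4.4220 → s = 4.5780

4.5780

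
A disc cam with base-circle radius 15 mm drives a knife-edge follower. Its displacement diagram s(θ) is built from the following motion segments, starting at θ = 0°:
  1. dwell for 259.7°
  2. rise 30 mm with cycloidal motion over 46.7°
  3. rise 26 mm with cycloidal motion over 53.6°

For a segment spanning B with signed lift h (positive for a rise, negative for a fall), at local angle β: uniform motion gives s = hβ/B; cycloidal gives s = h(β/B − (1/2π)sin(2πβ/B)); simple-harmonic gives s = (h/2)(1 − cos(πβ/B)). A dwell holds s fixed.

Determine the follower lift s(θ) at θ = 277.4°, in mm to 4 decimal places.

seg 1 [0°–259.7°] dwell: s stays 0.0000
seg 2 [259.7°–306.4°] cycloidal, h=30: θ=277.4° here. β=17.7, B=46.7. 30·(0.3790 − sin(2π·0.3790)/(2π)) = 8.0805 → s = 8.0805

8.0805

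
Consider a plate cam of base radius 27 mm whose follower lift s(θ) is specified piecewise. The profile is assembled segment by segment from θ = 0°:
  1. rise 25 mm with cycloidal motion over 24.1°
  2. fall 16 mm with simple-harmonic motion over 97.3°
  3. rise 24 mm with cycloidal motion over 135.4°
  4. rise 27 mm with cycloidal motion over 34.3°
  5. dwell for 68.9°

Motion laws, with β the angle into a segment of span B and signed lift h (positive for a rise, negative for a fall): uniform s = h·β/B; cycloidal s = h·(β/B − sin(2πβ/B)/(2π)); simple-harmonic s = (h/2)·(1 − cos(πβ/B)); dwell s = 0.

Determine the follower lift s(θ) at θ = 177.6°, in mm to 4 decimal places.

seg 1 [0°–24.1°] cycloidal, h=25: full span → s += 25 → s = 25.0000
seg 2 [24.1°–121.4°] simple-harmonic, h=-16: full span → s += -16 → s = 9.0000
seg 3 [121.4°–256.8°] cycloidal, h=24: θ=177.6° here. β=56.2, B=135.4. 24·(0.4151 − sin(2π·0.4151)/(2π)) = 8.0186 → s = 17.0186

17.0186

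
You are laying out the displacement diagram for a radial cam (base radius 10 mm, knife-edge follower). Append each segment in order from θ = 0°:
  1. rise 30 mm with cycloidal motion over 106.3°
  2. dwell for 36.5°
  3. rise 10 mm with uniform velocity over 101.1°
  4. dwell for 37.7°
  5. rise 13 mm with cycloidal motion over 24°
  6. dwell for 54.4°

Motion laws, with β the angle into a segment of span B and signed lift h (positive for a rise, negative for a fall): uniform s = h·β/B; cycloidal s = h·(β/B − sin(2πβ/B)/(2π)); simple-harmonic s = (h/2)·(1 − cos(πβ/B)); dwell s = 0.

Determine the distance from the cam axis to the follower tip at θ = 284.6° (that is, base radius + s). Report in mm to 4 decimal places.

seg 1 [0°–106.3°] cycloidal, h=30: full span → s += 30 → s = 30.0000
seg 2 [106.3°–142.8°] dwell: s stays 30.0000
seg 3 [142.8°–243.9°] uniform, h=10: full span → s += 10 → s = 40.0000
seg 4 [243.9°–281.6°] dwell: s stays 40.0000
seg 5 [281.6°–305.6°] cycloidal, h=13: θ=284.6° here. β=3, B=24. 13·(0.1250 − sin(2π·0.1250)/(2π)) = 0.1620 → s = 40.1620
radial distance = base radius + s = 10 + 40.1620 = 50.1620

50.1620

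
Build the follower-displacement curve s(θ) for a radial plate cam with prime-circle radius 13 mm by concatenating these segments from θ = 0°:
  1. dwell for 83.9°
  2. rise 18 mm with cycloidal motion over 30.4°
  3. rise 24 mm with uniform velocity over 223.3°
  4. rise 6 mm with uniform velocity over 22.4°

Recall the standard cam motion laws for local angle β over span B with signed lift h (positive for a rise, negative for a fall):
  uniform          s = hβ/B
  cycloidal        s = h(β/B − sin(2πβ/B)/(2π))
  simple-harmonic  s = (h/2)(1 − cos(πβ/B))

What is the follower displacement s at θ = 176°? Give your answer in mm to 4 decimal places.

seg 1 [0°–83.9°] dwell: s stays 0.0000
seg 2 [83.9°–114.3°] cycloidal, h=18: full span → s += 18 → s = 18.0000
seg 3 [114.3°–337.6°] uniform, h=24: θ=176° here. β=61.7, B=223.3. 24·61.7/223.3 = 6.6314 → s = 24.6314

24.6314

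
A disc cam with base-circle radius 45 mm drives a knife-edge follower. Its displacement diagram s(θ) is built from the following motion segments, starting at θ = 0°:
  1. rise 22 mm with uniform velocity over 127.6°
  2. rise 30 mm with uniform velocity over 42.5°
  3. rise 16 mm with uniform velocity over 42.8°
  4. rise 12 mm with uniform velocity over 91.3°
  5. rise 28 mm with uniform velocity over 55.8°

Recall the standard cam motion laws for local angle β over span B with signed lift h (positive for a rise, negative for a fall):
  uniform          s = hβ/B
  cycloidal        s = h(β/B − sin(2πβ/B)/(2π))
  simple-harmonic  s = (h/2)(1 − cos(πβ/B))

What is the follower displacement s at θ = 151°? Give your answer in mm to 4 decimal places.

seg 1 [0°–127.6°] uniform, h=22: full span → s += 22 → s = 22.0000
seg 2 [127.6°–170.1°] uniform, h=30: θ=151° here. β=23.4, B=42.5. 30·23.4/42.5 = 16.5176 → s = 38.5176

38.5176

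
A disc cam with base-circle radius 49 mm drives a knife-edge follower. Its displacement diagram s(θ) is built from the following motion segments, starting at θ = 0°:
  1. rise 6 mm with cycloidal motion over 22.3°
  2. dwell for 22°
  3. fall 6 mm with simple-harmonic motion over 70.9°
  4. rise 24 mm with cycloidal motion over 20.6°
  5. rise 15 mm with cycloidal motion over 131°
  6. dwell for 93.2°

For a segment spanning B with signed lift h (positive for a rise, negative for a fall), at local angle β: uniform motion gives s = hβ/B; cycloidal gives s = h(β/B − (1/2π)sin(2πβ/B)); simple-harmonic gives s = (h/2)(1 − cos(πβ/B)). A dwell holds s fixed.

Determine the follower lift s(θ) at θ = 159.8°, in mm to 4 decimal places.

seg 1 [0°–22.3°] cycloidal, h=6: full span → s += 6 → s = 6.0000
seg 2 [22.3°–44.3°] dwell: s stays 6.0000
seg 3 [44.3°–115.2°] simple-harmonic, h=-6: full span → s += -6 → s = 0.0000
seg 4 [115.2°–135.8°] cycloidal, h=24: full span → s += 24 → s = 24.0000
seg 5 [135.8°–266.8°] cycloidal, h=15: θ=159.8° here. β=24, B=131. 15·(0.1832 − sin(2π·0.1832)/(2π)) = 0.5679 → s = 24.5679

24.5679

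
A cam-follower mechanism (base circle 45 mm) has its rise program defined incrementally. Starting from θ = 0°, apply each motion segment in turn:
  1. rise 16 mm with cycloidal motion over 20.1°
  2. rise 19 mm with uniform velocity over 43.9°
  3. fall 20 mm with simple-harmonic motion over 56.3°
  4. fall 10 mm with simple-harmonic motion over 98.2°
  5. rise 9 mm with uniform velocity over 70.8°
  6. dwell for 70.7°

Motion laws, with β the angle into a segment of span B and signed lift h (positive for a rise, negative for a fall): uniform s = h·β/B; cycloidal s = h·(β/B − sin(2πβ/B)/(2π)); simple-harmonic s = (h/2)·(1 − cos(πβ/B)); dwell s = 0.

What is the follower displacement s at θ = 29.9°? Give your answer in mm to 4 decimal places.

seg 1 [0°–20.1°] cycloidal, h=16: full span → s += 16 → s = 16.0000
seg 2 [20.1°–64°] uniform, h=19: θ=29.9° here. β=9.8, B=43.9. 19·9.8/43.9 = 4.2415 → s = 20.2415

20.2415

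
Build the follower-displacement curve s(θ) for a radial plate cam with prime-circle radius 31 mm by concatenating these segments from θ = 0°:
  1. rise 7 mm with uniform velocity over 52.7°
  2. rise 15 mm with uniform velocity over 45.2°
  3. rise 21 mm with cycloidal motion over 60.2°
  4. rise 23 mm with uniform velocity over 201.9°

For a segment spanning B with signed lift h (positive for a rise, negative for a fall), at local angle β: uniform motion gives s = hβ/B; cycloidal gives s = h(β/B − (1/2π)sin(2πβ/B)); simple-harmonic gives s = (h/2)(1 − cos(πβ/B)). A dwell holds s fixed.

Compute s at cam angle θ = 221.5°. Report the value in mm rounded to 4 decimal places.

seg 1 [0°–52.7°] uniform, h=7: full span → s += 7 → s = 7.0000
seg 2 [52.7°–97.9°] uniform, h=15: full span → s += 15 → s = 22.0000
seg 3 [97.9°–158.1°] cycloidal, h=21: full span → s += 21 → s = 43.0000
seg 4 [158.1°–360°] uniform, h=23: θ=221.5° here. β=63.4, B=201.9. 23·63.4/201.9 = 7.2224 → s = 50.2224

50.2224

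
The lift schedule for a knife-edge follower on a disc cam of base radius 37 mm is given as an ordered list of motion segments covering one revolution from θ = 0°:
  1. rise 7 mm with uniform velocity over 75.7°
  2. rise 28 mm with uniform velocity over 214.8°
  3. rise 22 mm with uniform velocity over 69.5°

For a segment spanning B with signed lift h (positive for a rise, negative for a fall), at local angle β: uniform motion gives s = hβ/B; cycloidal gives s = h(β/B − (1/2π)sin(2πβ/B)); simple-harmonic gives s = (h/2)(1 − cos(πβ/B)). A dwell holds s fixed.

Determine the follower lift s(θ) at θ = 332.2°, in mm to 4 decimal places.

seg 1 [0°–75.7°] uniform, h=7: full span → s += 7 → s = 7.0000
seg 2 [75.7°–290.5°] uniform, h=28: full span → s += 28 → s = 35.0000
seg 3 [290.5°–360°] uniform, h=22: θ=332.2° here. β=41.7, B=69.5. 22·41.7/69.5 = 13.2000 → s = 48.2000

48.2000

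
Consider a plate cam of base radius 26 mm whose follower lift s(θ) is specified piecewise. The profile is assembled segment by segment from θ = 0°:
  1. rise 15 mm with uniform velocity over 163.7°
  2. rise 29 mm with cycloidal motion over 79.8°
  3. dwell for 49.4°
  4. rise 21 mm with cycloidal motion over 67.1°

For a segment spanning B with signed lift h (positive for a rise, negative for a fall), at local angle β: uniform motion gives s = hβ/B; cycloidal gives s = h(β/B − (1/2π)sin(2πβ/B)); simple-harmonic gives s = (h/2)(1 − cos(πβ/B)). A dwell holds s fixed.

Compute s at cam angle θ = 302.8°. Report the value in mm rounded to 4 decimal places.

seg 1 [0°–163.7°] uniform, h=15: full span → s += 15 → s = 15.0000
seg 2 [163.7°–243.5°] cycloidal, h=29: full span → s += 29 → s = 44.0000
seg 3 [243.5°–292.9°] dwell: s stays 44.0000
seg 4 [292.9°–360°] cycloidal, h=21: θ=302.8° here. β=9.9, B=67.1. 21·(0.1475 − sin(2π·0.1475)/(2π)) = 0.4251 → s = 44.4251

44.4251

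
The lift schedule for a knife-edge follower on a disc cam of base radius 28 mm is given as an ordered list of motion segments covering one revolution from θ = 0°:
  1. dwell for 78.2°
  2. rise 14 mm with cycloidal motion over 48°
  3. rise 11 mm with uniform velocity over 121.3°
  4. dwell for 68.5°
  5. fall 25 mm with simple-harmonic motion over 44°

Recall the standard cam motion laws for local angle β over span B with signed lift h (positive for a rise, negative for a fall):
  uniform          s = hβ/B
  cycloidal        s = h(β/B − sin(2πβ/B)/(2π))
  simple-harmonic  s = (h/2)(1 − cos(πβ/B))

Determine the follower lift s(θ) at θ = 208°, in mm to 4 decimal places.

seg 1 [0°–78.2°] dwell: s stays 0.0000
seg 2 [78.2°–126.2°] cycloidal, h=14: full span → s += 14 → s = 14.0000
seg 3 [126.2°–247.5°] uniform, h=11: θ=208° here. β=81.8, B=121.3. 11·81.8/121.3 = 7.4180 → s = 21.4180

21.4180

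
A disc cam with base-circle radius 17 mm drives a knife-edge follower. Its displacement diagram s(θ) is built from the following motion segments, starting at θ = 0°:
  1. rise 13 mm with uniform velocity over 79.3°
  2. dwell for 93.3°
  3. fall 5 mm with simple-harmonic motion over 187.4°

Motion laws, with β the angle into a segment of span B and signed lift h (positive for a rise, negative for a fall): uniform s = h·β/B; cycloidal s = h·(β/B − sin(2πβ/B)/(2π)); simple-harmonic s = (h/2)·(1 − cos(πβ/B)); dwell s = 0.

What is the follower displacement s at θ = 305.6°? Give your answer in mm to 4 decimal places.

seg 1 [0°–79.3°] uniform, h=13: full span → s += 13 → s = 13.0000
seg 2 [79.3°–172.6°] dwell: s stays 13.0000
seg 3 [172.6°–360°] simple-harmonic, h=-5: θ=305.6° here. β=133, B=187.4. -5/2·(1 − cos(π·0.7097)) = -4.0305 → s = 8.9695

8.9695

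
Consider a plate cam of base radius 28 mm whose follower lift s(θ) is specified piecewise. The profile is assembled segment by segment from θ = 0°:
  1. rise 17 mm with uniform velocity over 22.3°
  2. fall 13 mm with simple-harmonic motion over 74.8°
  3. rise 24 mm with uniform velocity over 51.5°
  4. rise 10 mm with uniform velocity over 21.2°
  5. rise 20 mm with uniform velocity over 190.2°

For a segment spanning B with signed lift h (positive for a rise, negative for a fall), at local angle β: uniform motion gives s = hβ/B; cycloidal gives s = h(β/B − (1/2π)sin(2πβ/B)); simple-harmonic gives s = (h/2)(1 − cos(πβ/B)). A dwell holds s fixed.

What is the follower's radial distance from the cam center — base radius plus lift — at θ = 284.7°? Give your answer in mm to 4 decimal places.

seg 1 [0°–22.3°] uniform, h=17: full span → s += 17 → s = 17.0000
seg 2 [22.3°–97.1°] simple-harmonic, h=-13: full span → s += -13 → s = 4.0000
seg 3 [97.1°–148.6°] uniform, h=24: full span → s += 24 → s = 28.0000
seg 4 [148.6°–169.8°] uniform, h=10: full span → s += 10 → s = 38.0000
seg 5 [169.8°–360°] uniform, h=20: θ=284.7° here. β=114.9, B=190.2. 20·114.9/190.2 = 12.0820 → s = 50.0820
radial distance = base radius + s = 28 + 50.0820 = 78.0820

78.0820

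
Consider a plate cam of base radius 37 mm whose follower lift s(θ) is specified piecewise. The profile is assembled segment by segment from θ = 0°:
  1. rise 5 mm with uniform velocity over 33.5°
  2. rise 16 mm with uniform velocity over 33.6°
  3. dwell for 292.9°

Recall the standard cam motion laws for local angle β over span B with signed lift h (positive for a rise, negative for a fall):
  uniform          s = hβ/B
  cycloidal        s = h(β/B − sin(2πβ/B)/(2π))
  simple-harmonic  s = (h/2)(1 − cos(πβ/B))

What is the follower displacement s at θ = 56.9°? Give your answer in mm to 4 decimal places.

seg 1 [0°–33.5°] uniform, h=5: full span → s += 5 → s = 5.0000
seg 2 [33.5°–67.1°] uniform, h=16: θ=56.9° here. β=23.4, B=33.6. 16·23.4/33.6 = 11.1429 → s = 16.1429

16.1429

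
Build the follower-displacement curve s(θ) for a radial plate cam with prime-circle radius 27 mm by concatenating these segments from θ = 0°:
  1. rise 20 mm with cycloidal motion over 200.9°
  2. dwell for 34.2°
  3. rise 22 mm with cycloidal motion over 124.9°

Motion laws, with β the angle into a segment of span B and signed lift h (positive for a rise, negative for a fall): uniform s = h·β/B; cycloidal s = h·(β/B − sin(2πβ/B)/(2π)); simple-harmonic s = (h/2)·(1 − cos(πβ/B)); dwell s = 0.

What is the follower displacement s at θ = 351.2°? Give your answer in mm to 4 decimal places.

seg 1 [0°–200.9°] cycloidal, h=20: full span → s += 20 → s = 20.0000
seg 2 [200.9°–235.1°] dwell: s stays 20.0000
seg 3 [235.1°–360°] cycloidal, h=22: θ=351.2° here. β=116.1, B=124.9. 22·(0.9295 − sin(2π·0.9295)/(2π)) = 21.9499 → s = 41.9499

41.9499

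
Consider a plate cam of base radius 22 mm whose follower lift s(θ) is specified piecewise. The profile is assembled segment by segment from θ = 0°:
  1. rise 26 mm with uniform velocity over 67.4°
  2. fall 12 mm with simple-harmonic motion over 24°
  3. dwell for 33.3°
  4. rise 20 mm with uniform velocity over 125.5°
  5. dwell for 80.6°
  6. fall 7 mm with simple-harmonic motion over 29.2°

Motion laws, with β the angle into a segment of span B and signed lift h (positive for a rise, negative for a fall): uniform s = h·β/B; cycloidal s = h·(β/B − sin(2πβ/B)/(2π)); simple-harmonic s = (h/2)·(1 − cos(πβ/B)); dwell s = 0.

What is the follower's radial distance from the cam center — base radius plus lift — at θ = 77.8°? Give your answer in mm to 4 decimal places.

seg 1 [0°–67.4°] uniform, h=26: full span → s += 26 → s = 26.0000
seg 2 [67.4°–91.4°] simple-harmonic, h=-12: θ=77.8° here. β=10.4, B=24. -12/2·(1 − cos(π·0.4333)) = -4.7525 → s = 21.2475
radial distance = base radius + s = 22 + 21.2475 = 43.2475

43.2475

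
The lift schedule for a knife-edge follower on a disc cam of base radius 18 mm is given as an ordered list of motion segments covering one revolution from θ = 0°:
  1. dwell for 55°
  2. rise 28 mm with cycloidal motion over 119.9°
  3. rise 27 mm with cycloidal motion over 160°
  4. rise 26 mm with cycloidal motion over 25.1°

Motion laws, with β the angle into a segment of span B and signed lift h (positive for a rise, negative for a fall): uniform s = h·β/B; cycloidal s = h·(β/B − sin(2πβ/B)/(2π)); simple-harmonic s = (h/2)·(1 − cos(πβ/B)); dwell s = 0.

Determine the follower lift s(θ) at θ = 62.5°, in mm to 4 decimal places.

seg 1 [0°–55°] dwell: s stays 0.0000
seg 2 [55°–174.9°] cycloidal, h=28: θ=62.5° here. β=7.5, B=119.9. 28·(0.0626 − sin(2π·0.0626)/(2π)) = 0.0447 → s = 0.0447

0.0447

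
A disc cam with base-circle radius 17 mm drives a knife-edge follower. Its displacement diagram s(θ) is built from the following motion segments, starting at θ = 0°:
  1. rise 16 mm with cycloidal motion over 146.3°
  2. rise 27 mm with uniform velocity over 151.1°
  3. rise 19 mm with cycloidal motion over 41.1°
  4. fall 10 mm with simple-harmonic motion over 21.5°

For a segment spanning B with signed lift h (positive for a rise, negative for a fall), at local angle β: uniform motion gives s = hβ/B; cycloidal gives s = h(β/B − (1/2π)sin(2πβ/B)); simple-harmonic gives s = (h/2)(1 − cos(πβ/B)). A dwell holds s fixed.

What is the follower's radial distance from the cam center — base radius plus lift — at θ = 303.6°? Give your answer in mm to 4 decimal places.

seg 1 [0°–146.3°] cycloidal, h=16: full span → s += 16 → s = 16.0000
seg 2 [146.3°–297.4°] uniform, h=27: full span → s += 27 → s = 43.0000
seg 3 [297.4°–338.5°] cycloidal, h=19: θ=303.6° here. β=6.2, B=41.1. 19·(0.1509 − sin(2π·0.1509)/(2π)) = 0.4103 → s = 43.4103
radial distance = base radius + s = 17 + 43.4103 = 60.4103

60.4103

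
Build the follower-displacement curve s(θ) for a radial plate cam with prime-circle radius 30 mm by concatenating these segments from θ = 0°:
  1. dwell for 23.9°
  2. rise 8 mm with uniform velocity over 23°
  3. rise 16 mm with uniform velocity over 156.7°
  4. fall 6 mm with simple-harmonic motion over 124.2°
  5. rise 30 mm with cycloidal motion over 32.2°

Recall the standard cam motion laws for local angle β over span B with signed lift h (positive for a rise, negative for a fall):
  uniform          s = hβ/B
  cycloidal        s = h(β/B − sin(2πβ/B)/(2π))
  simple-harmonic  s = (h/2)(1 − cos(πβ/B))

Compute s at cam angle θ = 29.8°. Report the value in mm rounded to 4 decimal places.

seg 1 [0°–23.9°] dwell: s stays 0.0000
seg 2 [23.9°–46.9°] uniform, h=8: θ=29.8° here. β=5.9, B=23. 8·5.9/23 = 2.0522 → s = 2.0522

2.0522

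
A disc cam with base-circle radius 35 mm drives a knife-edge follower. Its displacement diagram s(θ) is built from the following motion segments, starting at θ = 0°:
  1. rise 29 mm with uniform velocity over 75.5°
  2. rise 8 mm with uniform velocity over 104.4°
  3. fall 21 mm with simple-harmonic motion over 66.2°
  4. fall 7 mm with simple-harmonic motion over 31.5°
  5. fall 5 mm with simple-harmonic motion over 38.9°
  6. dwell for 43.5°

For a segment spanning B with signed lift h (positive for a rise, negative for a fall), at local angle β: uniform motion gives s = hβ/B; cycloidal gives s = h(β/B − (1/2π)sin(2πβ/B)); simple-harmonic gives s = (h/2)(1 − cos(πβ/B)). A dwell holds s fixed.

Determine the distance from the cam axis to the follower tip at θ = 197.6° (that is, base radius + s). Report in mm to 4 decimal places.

seg 1 [0°–75.5°] uniform, h=29: full span → s += 29 → s = 29.0000
seg 2 [75.5°–179.9°] uniform, h=8: full span → s += 8 → s = 37.0000
seg 3 [179.9°–246.1°] simple-harmonic, h=-21: θ=197.6° here. β=17.7, B=66.2. -21/2·(1 − cos(π·0.2674)) = -3.4914 → s = 33.5086
radial distance = base radius + s = 35 + 33.5086 = 68.5086

68.5086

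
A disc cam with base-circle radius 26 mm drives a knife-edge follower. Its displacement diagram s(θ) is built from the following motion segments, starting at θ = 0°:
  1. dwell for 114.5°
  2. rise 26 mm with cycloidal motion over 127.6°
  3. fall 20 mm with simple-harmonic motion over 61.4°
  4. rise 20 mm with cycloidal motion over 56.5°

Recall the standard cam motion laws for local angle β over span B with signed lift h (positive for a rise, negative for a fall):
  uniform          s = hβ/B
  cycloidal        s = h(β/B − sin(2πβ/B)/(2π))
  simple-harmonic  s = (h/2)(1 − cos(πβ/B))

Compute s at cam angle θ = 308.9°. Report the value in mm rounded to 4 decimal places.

seg 1 [0°–114.5°] dwell: s stays 0.0000
seg 2 [114.5°–242.1°] cycloidal, h=26: full span → s += 26 → s = 26.0000
seg 3 [242.1°–303.5°] simple-harmonic, h=-20: full span → s += -20 → s = 6.0000
seg 4 [303.5°–360°] cycloidal, h=20: θ=308.9° here. β=5.4, B=56.5. 20·(0.0956 − sin(2π·0.0956)/(2π)) = 0.1128 → s = 6.1128

6.1128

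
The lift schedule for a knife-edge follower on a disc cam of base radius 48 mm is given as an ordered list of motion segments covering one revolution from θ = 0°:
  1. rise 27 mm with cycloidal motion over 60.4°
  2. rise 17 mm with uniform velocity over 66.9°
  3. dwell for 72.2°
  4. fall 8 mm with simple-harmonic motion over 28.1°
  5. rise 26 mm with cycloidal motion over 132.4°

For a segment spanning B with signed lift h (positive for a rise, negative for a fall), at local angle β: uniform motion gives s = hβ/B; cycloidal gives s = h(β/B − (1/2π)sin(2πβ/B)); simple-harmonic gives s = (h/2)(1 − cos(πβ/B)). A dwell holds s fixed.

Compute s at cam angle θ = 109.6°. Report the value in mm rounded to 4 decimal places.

seg 1 [0°–60.4°] cycloidal, h=27: full span → s += 27 → s = 27.0000
seg 2 [60.4°–127.3°] uniform, h=17: θ=109.6° here. β=49.2, B=66.9. 17·49.2/66.9 = 12.5022 → s = 39.5022

39.5022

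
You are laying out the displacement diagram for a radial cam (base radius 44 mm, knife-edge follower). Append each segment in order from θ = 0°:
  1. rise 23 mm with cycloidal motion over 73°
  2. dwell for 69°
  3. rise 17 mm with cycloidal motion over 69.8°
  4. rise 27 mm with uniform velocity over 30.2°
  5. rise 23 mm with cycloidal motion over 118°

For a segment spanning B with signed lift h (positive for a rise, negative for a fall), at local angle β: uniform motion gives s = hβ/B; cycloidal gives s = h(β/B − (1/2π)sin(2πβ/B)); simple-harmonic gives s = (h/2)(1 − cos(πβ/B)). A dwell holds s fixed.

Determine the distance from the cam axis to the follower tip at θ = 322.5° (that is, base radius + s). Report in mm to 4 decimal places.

seg 1 [0°–73°] cycloidal, h=23: full span → s += 23 → s = 23.0000
seg 2 [73°–142°] dwell: s stays 23.0000
seg 3 [142°–211.8°] cycloidal, h=17: full span → s += 17 → s = 40.0000
seg 4 [211.8°–242°] uniform, h=27: full span → s += 27 → s = 67.0000
seg 5 [242°–360°] cycloidal, h=23: θ=322.5° here. β=80.5, B=118. 23·(0.6822 − sin(2π·0.6822)/(2π)) = 19.0241 → s = 86.0241
radial distance = base radius + s = 44 + 86.0241 = 130.0241

130.0241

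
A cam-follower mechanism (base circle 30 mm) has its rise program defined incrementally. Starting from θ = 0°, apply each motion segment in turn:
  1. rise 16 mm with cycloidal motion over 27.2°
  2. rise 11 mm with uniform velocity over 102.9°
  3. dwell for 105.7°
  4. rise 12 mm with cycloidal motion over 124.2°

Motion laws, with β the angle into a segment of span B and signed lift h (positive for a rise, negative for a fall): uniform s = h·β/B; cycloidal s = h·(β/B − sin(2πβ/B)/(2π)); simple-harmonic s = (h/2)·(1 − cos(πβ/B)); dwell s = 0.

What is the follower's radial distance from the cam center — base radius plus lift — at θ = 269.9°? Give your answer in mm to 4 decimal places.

seg 1 [0°–27.2°] cycloidal, h=16: full span → s += 16 → s = 16.0000
seg 2 [27.2°–130.1°] uniform, h=11: full span → s += 11 → s = 27.0000
seg 3 [130.1°–235.8°] dwell: s stays 27.0000
seg 4 [235.8°–360°] cycloidal, h=12: θ=269.9° here. β=34.1, B=124.2. 12·(0.2746 − sin(2π·0.2746)/(2π)) = 1.4075 → s = 28.4075
radial distance = base radius + s = 30 + 28.4075 = 58.4075

58.4075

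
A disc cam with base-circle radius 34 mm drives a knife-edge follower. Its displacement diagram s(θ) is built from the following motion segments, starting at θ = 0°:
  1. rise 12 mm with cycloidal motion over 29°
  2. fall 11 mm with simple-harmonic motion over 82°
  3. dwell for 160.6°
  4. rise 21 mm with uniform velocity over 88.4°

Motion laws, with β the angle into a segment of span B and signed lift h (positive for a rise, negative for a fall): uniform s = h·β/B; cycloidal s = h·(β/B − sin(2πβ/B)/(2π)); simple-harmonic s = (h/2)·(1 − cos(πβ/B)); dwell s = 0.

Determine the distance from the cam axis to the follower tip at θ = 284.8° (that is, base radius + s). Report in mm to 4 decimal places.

seg 1 [0°–29°] cycloidal, h=12: full span → s += 12 → s = 12.0000
seg 2 [29°–111°] simple-harmonic, h=-11: full span → s += -11 → s = 1.0000
seg 3 [111°–271.6°] dwell: s stays 1.0000
seg 4 [271.6°–360°] uniform, h=21: θ=284.8° here. β=13.2, B=88.4. 21·13.2/88.4 = 3.1357 → s = 4.1357
radial distance = base radius + s = 34 + 4.1357 = 38.1357

38.1357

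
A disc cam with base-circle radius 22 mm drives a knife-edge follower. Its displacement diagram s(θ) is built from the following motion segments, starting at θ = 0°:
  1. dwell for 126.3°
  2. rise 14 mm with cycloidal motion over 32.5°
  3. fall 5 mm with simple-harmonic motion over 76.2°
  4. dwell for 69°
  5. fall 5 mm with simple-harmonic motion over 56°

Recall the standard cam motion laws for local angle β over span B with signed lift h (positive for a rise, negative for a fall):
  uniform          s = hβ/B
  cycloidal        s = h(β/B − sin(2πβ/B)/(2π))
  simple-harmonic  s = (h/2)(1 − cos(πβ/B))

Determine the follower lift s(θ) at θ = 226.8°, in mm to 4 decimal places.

seg 1 [0°–126.3°] dwell: s stays 0.0000
seg 2 [126.3°–158.8°] cycloidal, h=14: full span → s += 14 → s = 14.0000
seg 3 [158.8°–235°] simple-harmonic, h=-5: θ=226.8° here. β=68, B=76.2. -5/2·(1 − cos(π·0.8924)) = -4.8585 → s = 9.1415

9.1415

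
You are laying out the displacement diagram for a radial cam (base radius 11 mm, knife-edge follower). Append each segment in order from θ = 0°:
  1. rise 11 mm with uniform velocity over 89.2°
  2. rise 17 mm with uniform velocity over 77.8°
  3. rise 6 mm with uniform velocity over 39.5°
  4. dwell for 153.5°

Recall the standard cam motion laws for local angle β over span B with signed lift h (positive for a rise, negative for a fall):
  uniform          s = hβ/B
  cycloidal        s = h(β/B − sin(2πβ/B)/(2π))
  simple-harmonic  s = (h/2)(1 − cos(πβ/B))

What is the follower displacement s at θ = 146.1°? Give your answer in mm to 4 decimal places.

seg 1 [0°–89.2°] uniform, h=11: full span → s += 11 → s = 11.0000
seg 2 [89.2°–167°] uniform, h=17: θ=146.1° here. β=56.9, B=77.8. 17·56.9/77.8 = 12.4332 → s = 23.4332

23.4332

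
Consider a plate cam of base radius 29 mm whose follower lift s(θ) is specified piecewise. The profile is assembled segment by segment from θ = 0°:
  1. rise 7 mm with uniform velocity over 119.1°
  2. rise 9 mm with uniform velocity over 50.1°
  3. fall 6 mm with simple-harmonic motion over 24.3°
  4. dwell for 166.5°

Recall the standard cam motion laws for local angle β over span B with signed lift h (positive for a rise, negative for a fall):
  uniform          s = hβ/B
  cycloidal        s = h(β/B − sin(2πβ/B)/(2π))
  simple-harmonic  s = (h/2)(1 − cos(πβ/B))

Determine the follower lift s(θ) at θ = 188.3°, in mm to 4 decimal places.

seg 1 [0°–119.1°] uniform, h=7: full span → s += 7 → s = 7.0000
seg 2 [119.1°–169.2°] uniform, h=9: full span → s += 9 → s = 16.0000
seg 3 [169.2°–193.5°] simple-harmonic, h=-6: θ=188.3° here. β=19.1, B=24.3. -6/2·(1 − cos(π·0.7860)) = -5.3472 → s = 10.6528

10.6528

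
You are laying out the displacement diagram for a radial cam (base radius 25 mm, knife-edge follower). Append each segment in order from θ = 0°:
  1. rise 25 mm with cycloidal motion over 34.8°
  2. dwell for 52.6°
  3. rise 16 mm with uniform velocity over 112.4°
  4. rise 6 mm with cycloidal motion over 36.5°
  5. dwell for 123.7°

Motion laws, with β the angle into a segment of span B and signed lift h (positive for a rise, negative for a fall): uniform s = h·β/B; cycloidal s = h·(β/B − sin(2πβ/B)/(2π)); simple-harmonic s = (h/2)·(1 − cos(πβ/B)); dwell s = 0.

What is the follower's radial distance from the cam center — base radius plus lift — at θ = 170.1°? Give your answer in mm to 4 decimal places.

seg 1 [0°–34.8°] cycloidal, h=25: full span → s += 25 → s = 25.0000
seg 2 [34.8°–87.4°] dwell: s stays 25.0000
seg 3 [87.4°–199.8°] uniform, h=16: θ=170.1° here. β=82.7, B=112.4. 16·82.7/112.4 = 11.7722 → s = 36.7722
radial distance = base radius + s = 25 + 36.7722 = 61.7722

61.7722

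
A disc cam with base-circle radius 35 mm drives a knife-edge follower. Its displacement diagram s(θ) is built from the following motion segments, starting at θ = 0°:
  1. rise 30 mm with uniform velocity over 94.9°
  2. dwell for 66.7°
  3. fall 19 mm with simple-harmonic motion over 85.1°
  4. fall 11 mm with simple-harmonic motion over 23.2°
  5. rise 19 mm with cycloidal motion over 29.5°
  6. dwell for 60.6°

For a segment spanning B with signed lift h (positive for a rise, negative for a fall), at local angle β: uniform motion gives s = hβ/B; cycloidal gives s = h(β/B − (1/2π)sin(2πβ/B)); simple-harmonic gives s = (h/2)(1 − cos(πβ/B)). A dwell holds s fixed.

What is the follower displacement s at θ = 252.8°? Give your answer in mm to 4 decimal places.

seg 1 [0°–94.9°] uniform, h=30: full span → s += 30 → s = 30.0000
seg 2 [94.9°–161.6°] dwell: s stays 30.0000
seg 3 [161.6°–246.7°] simple-harmonic, h=-19: full span → s += -19 → s = 11.0000
seg 4 [246.7°–269.9°] simple-harmonic, h=-11: θ=252.8° here. β=6.1, B=23.2. -11/2·(1 − cos(π·0.2629)) = -1.7721 → s = 9.2279

9.2279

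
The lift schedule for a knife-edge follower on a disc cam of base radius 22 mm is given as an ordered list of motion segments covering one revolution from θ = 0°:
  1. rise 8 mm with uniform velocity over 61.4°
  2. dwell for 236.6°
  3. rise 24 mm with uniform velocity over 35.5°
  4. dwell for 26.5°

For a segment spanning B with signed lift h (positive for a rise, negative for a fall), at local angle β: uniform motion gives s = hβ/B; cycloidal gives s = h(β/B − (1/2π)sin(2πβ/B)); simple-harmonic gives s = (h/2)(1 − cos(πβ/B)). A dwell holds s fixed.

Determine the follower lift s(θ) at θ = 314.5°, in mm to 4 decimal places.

seg 1 [0°–61.4°] uniform, h=8: full span → s += 8 → s = 8.0000
seg 2 [61.4°–298°] dwell: s stays 8.0000
seg 3 [298°–333.5°] uniform, h=24: θ=314.5° here. β=16.5, B=35.5. 24·16.5/35.5 = 11.1549 → s = 19.1549

19.1549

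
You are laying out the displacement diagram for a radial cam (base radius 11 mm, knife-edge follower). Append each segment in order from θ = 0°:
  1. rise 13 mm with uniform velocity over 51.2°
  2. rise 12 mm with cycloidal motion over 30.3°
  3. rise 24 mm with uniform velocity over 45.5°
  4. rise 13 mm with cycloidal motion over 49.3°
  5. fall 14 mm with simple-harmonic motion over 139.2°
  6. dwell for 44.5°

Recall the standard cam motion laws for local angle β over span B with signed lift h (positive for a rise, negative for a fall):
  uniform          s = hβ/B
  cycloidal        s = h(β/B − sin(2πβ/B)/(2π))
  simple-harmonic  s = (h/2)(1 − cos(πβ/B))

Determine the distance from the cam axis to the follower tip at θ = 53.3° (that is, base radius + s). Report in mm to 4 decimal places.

seg 1 [0°–51.2°] uniform, h=13: full span → s += 13 → s = 13.0000
seg 2 [51.2°–81.5°] cycloidal, h=12: θ=53.3° here. β=2.1, B=30.3. 12·(0.0693 − sin(2π·0.0693)/(2π)) = 0.0260 → s = 13.0260
radial distance = base radius + s = 11 + 13.0260 = 24.0260

24.0260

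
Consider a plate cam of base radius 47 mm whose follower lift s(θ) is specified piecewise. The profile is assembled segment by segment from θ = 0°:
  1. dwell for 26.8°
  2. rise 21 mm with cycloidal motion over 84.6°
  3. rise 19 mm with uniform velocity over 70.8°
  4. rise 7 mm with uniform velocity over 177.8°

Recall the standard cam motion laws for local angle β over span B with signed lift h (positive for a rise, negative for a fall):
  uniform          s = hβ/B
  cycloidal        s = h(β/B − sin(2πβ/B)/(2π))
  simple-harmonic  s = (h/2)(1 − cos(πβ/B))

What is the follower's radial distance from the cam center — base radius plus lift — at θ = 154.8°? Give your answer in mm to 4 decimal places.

seg 1 [0°–26.8°] dwell: s stays 0.0000
seg 2 [26.8°–111.4°] cycloidal, h=21: full span → s += 21 → s = 21.0000
seg 3 [111.4°–182.2°] uniform, h=19: θ=154.8° here. β=43.4, B=70.8. 19·43.4/70.8 = 11.6469 → s = 32.6469
radial distance = base radius + s = 47 + 32.6469 = 79.6469

79.6469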